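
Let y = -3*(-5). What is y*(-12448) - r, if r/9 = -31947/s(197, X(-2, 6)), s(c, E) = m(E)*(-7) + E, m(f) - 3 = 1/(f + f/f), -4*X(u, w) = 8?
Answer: -3275043/16 ≈ -2.0469e+5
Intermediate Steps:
X(u, w) = -2 (X(u, w) = -¼*8 = -2)
y = 15
m(f) = 3 + 1/(1 + f) (m(f) = 3 + 1/(f + f/f) = 3 + 1/(f + 1) = 3 + 1/(1 + f))
s(c, E) = E - 7*(4 + 3*E)/(1 + E) (s(c, E) = ((4 + 3*E)/(1 + E))*(-7) + E = -7*(4 + 3*E)/(1 + E) + E = E - 7*(4 + 3*E)/(1 + E))
r = 287523/16 (r = 9*(-31947*(1 - 2)/(-28 + (-2)² - 20*(-2))) = 9*(-31947*(-1/(-28 + 4 + 40))) = 9*(-31947/((-1*16))) = 9*(-31947/(-16)) = 9*(-31947*(-1/16)) = 9*(31947/16) = 287523/16 ≈ 17970.)
y*(-12448) - r = 15*(-12448) - 1*287523/16 = -186720 - 287523/16 = -3275043/16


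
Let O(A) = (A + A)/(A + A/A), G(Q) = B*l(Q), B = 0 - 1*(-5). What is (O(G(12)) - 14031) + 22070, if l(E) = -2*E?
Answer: 956881/119 ≈ 8041.0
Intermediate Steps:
B = 5 (B = 0 + 5 = 5)
G(Q) = -10*Q (G(Q) = 5*(-2*Q) = -10*Q)
O(A) = 2*A/(1 + A) (O(A) = (2*A)/(A + 1) = (2*A)/(1 + A) = 2*A/(1 + A))
(O(G(12)) - 14031) + 22070 = (2*(-10*12)/(1 - 10*12) - 14031) + 22070 = (2*(-120)/(1 - 120) - 14031) + 22070 = (2*(-120)/(-119) - 14031) + 22070 = (2*(-120)*(-1/119) - 14031) + 22070 = (240/119 - 14031) + 22070 = -1669449/119 + 22070 = 956881/119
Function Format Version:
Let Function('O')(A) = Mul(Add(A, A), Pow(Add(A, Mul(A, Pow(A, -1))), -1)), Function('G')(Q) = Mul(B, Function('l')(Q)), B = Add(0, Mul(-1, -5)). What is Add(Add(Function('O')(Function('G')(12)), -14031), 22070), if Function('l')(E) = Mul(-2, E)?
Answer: Rational(956881, 119) ≈ 8041.0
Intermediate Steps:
B = 5 (B = Add(0, 5) = 5)
Function('G')(Q) = Mul(-10, Q) (Function('G')(Q) = Mul(5, Mul(-2, Q)) = Mul(-10, Q))
Function('O')(A) = Mul(2, A, Pow(Add(1, A), -1)) (Function('O')(A) = Mul(Mul(2, A), Pow(Add(A, 1), -1)) = Mul(Mul(2, A), Pow(Add(1, A), -1)) = Mul(2, A, Pow(Add(1, A), -1)))
Add(Add(Function('O')(Function('G')(12)), -14031), 22070) = Add(Add(Mul(2, Mul(-10, 12), Pow(Add(1, Mul(-10, 12)), -1)), -14031), 22070) = Add(Add(Mul(2, -120, Pow(Add(1, -120), -1)), -14031), 22070) = Add(Add(Mul(2, -120, Pow(-119, -1)), -14031), 22070) = Add(Add(Mul(2, -120, Rational(-1, 119)), -14031), 22070) = Add(Add(Rational(240, 119), -14031), 22070) = Add(Rational(-1669449, 119), 22070) = Rational(956881, 119)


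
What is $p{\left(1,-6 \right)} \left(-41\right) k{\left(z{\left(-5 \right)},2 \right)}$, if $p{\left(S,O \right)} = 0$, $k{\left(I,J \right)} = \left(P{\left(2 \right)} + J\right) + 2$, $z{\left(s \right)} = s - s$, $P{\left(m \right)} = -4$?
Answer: $0$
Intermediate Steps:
$z{\left(s \right)} = 0$
$k{\left(I,J \right)} = -2 + J$ ($k{\left(I,J \right)} = \left(-4 + J\right) + 2 = -2 + J$)
$p{\left(1,-6 \right)} \left(-41\right) k{\left(z{\left(-5 \right)},2 \right)} = 0 \left(-41\right) \left(-2 + 2\right) = 0 \cdot 0 = 0$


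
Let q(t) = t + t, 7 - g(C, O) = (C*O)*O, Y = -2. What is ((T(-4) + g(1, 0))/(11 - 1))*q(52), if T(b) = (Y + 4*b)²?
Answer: 17212/5 ≈ 3442.4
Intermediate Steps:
T(b) = (-2 + 4*b)²
g(C, O) = 7 - C*O² (g(C, O) = 7 - C*O*O = 7 - C*O²)
q(t) = 2*t
((T(-4) + g(1, 0))/(11 - 1))*q(52) = ((4*(-1 + 2*(-4))² + (7 - 1*1*0²))/(11 - 1))*(2*52) = ((4*(-1 - 8)² + (7 - 1*1*0))/10)*104 = ((4*(-9)² + (7 + 0))*(⅒))*104 = ((4*81 + 7)*(⅒))*104 = ((324 + 7)*(⅒))*104 = (331*(⅒))*104 = (331/10)*104 = 17212/5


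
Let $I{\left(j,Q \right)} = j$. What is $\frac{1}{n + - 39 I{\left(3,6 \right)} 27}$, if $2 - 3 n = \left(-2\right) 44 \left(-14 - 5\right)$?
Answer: $- \frac{3}{11147} \approx -0.00026913$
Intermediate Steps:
$n = - \frac{1670}{3}$ ($n = \frac{2}{3} - \frac{\left(-2\right) 44 \left(-14 - 5\right)}{3} = \frac{2}{3} - \frac{\left(-88\right) \left(-14 - 5\right)}{3} = \frac{2}{3} - \frac{\left(-88\right) \left(-19\right)}{3} = \frac{2}{3} - \frac{1672}{3} = - \frac{1670}{3} \approx -556.67$)
$\frac{1}{n + - 39 I{\left(3,6 \right)} 27} = \frac{1}{- \frac{1670}{3} + \left(-39\right) 3 \cdot 27} = \frac{1}{- \frac{1670}{3} - 3159} = \frac{1}{- \frac{11147}{3}} = - \frac{3}{11147}$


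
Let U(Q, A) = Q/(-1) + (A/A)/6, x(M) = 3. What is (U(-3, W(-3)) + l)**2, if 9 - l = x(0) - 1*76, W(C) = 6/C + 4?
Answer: 261121/36 ≈ 7253.4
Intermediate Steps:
W(C) = 4 + 6/C
l = 82 (l = 9 - (3 - 1*76) = 9 - (3 - 76) = 9 - 1*(-73) = 9 + 73 = 82)
U(Q, A) = 1/6 - Q (U(Q, A) = Q*(-1) + 1*(1/6) = -Q + 1/6 = 1/6 - Q)
(U(-3, W(-3)) + l)**2 = ((1/6 - 1*(-3)) + 82)**2 = ((1/6 + 3) + 82)**2 = (19/6 + 82)**2 = (511/6)**2 = 261121/36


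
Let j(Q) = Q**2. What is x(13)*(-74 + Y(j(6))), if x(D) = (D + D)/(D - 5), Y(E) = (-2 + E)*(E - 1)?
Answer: 3627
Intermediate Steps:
Y(E) = (-1 + E)*(-2 + E) (Y(E) = (-2 + E)*(-1 + E) = (-1 + E)*(-2 + E))
x(D) = 2*D/(-5 + D) (x(D) = (2*D)/(-5 + D) = 2*D/(-5 + D))
x(13)*(-74 + Y(j(6))) = (2*13/(-5 + 13))*(-74 + (2 + (6**2)**2 - 3*6**2)) = (2*13/8)*(-74 + (2 + 36**2 - 3*36)) = (2*13*(1/8))*(-74 + (2 + 1296 - 108)) = 13*(-74 + 1190)/4 = (13/4)*1116 = 3627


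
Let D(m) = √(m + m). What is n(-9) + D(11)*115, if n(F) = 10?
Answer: 10 + 115*√22 ≈ 549.40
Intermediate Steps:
D(m) = √2*√m (D(m) = √(2*m) = √2*√m)
n(-9) + D(11)*115 = 10 + (√2*√11)*115 = 10 + √22*115 = 10 + 115*√22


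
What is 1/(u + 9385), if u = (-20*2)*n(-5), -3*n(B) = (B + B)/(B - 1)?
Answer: 9/84665 ≈ 0.00010630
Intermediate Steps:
n(B) = -2*B/(3*(-1 + B)) (n(B) = -(B + B)/(3*(B - 1)) = -2*B/(3*(-1 + B)))
u = 200/9 (u = (-20*2)*(-2*(-5)/(-3 + 3*(-5))) = -(-80)*(-5)/(-3 - 15) = -(-80)*(-5)/(-18) = -(-80)*(-5)*(-1)/18 = -40*(-5/9) = 200/9 ≈ 22.222)
1/(u + 9385) = 1/(200/9 + 9385) = 1/(84665/9) = 9/84665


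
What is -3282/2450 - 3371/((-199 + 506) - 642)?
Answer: 715948/82075 ≈ 8.7231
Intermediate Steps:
-3282/2450 - 3371/((-199 + 506) - 642) = -3282*1/2450 - 3371/(307 - 642) = -1641/1225 - 3371/(-335) = -1641/1225 - 3371*(-1/335) = -1641/1225 + 3371/335 = 715948/82075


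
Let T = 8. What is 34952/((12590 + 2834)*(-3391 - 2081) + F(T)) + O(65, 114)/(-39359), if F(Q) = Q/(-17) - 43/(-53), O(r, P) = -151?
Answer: 10243237901203/2993036066711539 ≈ 0.0034224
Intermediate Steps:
F(Q) = 43/53 - Q/17 (F(Q) = Q*(-1/17) - 43*(-1/53) = -Q/17 + 43/53 = 43/53 - Q/17)
34952/((12590 + 2834)*(-3391 - 2081) + F(T)) + O(65, 114)/(-39359) = 34952/((12590 + 2834)*(-3391 - 2081) + (43/53 - 1/17*8)) - 151/(-39359) = 34952/(15424*(-5472) + (43/53 - 8/17)) - 151*(-1/39359) = 34952/(-84400128 + 307/901) + 151/39359 = 34952/(-76044515021/901) + 151/39359 = 34952*(-901/76044515021) + 151/39359 = -31491752/76044515021 + 151/39359 = 10243237901203/2993036066711539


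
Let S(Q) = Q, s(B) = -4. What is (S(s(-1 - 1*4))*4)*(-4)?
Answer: 64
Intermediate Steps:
(S(s(-1 - 1*4))*4)*(-4) = -4*4*(-4) = -16*(-4) = 64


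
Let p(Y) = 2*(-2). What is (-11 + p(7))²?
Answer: 225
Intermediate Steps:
p(Y) = -4
(-11 + p(7))² = (-11 - 4)² = (-15)² = 225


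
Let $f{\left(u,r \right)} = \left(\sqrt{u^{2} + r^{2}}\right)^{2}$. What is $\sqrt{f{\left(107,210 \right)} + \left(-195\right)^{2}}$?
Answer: $\sqrt{93574} \approx 305.9$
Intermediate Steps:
$f{\left(u,r \right)} = r^{2} + u^{2}$ ($f{\left(u,r \right)} = \left(\sqrt{r^{2} + u^{2}}\right)^{2} = r^{2} + u^{2}$)
$\sqrt{f{\left(107,210 \right)} + \left(-195\right)^{2}} = \sqrt{\left(210^{2} + 107^{2}\right) + \left(-195\right)^{2}} = \sqrt{\left(44100 + 11449\right) + 38025} = \sqrt{55549 + 38025} = \sqrt{93574}$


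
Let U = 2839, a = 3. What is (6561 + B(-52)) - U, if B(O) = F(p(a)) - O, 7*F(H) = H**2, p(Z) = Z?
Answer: 26427/7 ≈ 3775.3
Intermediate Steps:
F(H) = H**2/7
B(O) = 9/7 - O (B(O) = (1/7)*3**2 - O = (1/7)*9 - O = 9/7 - O)
(6561 + B(-52)) - U = (6561 + (9/7 - 1*(-52))) - 1*2839 = (6561 + (9/7 + 52)) - 2839 = (6561 + 373/7) - 2839 = 46300/7 - 2839 = 26427/7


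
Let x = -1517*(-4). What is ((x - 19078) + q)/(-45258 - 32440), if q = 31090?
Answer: -9040/38849 ≈ -0.23270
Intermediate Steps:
x = 6068
((x - 19078) + q)/(-45258 - 32440) = ((6068 - 19078) + 31090)/(-45258 - 32440) = (-13010 + 31090)/(-77698) = 18080*(-1/77698) = -9040/38849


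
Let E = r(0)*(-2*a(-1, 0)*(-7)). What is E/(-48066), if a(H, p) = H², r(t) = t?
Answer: 0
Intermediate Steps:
E = 0 (E = 0*(-2*(-1)²*(-7)) = 0*(-2*1*(-7)) = 0*(-2*(-7)) = 0*14 = 0)
E/(-48066) = 0/(-48066) = 0*(-1/48066) = 0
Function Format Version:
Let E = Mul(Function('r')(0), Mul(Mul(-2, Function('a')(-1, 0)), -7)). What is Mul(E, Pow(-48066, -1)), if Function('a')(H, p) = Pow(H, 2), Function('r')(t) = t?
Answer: 0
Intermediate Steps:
E = 0 (E = Mul(0, Mul(Mul(-2, Pow(-1, 2)), -7)) = Mul(0, Mul(Mul(-2, 1), -7)) = Mul(0, Mul(-2, -7)) = Mul(0, 14) = 0)
Mul(E, Pow(-48066, -1)) = Mul(0, Pow(-48066, -1)) = Mul(0, Rational(-1, 48066)) = 0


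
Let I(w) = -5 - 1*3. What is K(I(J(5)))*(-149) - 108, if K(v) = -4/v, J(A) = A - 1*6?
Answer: -365/2 ≈ -182.50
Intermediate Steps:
J(A) = -6 + A (J(A) = A - 6 = -6 + A)
I(w) = -8 (I(w) = -5 - 3 = -8)
K(I(J(5)))*(-149) - 108 = -4/(-8)*(-149) - 108 = -4*(-⅛)*(-149) - 108 = (½)*(-149) - 108 = -149/2 - 108 = -365/2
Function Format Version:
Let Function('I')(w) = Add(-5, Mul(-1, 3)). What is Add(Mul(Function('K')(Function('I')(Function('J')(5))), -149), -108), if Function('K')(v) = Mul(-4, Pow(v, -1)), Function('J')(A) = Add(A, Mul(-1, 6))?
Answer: Rational(-365, 2) ≈ -182.50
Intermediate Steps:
Function('J')(A) = Add(-6, A) (Function('J')(A) = Add(A, -6) = Add(-6, A))
Function('I')(w) = -8 (Function('I')(w) = Add(-5, -3) = -8)
Add(Mul(Function('K')(Function('I')(Function('J')(5))), -149), -108) = Add(Mul(Mul(-4, Pow(-8, -1)), -149), -108) = Add(Mul(Mul(-4, Rational(-1, 8)), -149), -108) = Add(Mul(Rational(1, 2), -149), -108) = Add(Rational(-149, 2), -108) = Rational(-365, 2)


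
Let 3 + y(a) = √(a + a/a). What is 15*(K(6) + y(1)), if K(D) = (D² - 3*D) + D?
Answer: 315 + 15*√2 ≈ 336.21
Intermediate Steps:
y(a) = -3 + √(1 + a) (y(a) = -3 + √(a + a/a) = -3 + √(a + 1) = -3 + √(1 + a))
K(D) = D² - 2*D
15*(K(6) + y(1)) = 15*(6*(-2 + 6) + (-3 + √(1 + 1))) = 15*(6*4 + (-3 + √2)) = 15*(24 + (-3 + √2)) = 15*(21 + √2) = 315 + 15*√2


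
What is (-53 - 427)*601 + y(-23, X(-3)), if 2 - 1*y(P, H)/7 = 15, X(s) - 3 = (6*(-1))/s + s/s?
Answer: -288571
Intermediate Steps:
X(s) = 4 - 6/s (X(s) = 3 + ((6*(-1))/s + s/s) = 3 + (-6/s + 1) = 3 + (1 - 6/s) = 4 - 6/s)
y(P, H) = -91 (y(P, H) = 14 - 7*15 = 14 - 105 = -91)
(-53 - 427)*601 + y(-23, X(-3)) = (-53 - 427)*601 - 91 = -480*601 - 91 = -288480 - 91 = -288571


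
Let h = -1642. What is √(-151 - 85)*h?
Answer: -3284*I*√59 ≈ -25225.0*I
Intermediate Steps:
√(-151 - 85)*h = √(-151 - 85)*(-1642) = √(-236)*(-1642) = (2*I*√59)*(-1642) = -3284*I*√59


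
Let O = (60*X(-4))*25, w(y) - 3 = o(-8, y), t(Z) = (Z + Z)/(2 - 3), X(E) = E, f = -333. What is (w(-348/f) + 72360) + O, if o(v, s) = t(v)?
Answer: 66379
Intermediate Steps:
t(Z) = -2*Z (t(Z) = (2*Z)/(-1) = (2*Z)*(-1) = -2*Z)
o(v, s) = -2*v
w(y) = 19 (w(y) = 3 - 2*(-8) = 3 + 16 = 19)
O = -6000 (O = (60*(-4))*25 = -240*25 = -6000)
(w(-348/f) + 72360) + O = (19 + 72360) - 6000 = 72379 - 6000 = 66379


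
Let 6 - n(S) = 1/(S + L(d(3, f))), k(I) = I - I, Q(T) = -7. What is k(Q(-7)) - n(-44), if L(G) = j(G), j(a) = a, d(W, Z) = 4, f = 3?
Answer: -241/40 ≈ -6.0250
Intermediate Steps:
k(I) = 0
L(G) = G
n(S) = 6 - 1/(4 + S) (n(S) = 6 - 1/(S + 4) = 6 - 1/(4 + S))
k(Q(-7)) - n(-44) = 0 - (23 + 6*(-44))/(4 - 44) = 0 - (23 - 264)/(-40) = 0 - (-1)*(-241)/40 = 0 - 1*241/40 = 0 - 241/40 = -241/40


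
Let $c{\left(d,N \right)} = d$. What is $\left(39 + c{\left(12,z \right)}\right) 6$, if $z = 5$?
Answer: $306$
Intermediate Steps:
$\left(39 + c{\left(12,z \right)}\right) 6 = \left(39 + 12\right) 6 = 51 \cdot 6 = 306$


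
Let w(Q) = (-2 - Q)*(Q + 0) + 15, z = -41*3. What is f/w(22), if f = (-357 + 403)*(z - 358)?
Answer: 22126/513 ≈ 43.131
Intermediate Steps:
z = -123
f = -22126 (f = (-357 + 403)*(-123 - 358) = 46*(-481) = -22126)
w(Q) = 15 + Q*(-2 - Q) (w(Q) = (-2 - Q)*Q + 15 = Q*(-2 - Q) + 15 = 15 + Q*(-2 - Q))
f/w(22) = -22126/(15 - 1*22² - 2*22) = -22126/(15 - 1*484 - 44) = -22126/(15 - 484 - 44) = -22126/(-513) = -22126*(-1/513) = 22126/513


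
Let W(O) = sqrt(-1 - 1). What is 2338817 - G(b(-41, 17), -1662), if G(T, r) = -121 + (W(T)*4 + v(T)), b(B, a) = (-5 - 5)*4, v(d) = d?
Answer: 2338978 - 4*I*sqrt(2) ≈ 2.339e+6 - 5.6569*I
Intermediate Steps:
W(O) = I*sqrt(2) (W(O) = sqrt(-2) = I*sqrt(2))
b(B, a) = -40 (b(B, a) = -10*4 = -40)
G(T, r) = -121 + T + 4*I*sqrt(2) (G(T, r) = -121 + ((I*sqrt(2))*4 + T) = -121 + (4*I*sqrt(2) + T) = -121 + (T + 4*I*sqrt(2)) = -121 + T + 4*I*sqrt(2))
2338817 - G(b(-41, 17), -1662) = 2338817 - (-121 - 40 + 4*I*sqrt(2)) = 2338817 - (-161 + 4*I*sqrt(2)) = 2338817 + (161 - 4*I*sqrt(2)) = 2338978 - 4*I*sqrt(2)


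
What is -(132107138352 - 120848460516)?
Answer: -11258677836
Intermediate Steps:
-(132107138352 - 120848460516) = -269514/(1/(969667 + (-479499 - 448394))) = -269514/(1/(969667 - 927893)) = -269514/(1/41774) = -269514/1/41774 = -269514*41774 = -11258677836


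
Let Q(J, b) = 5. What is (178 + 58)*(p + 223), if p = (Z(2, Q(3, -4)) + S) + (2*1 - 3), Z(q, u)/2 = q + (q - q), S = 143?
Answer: 87084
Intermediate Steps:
Z(q, u) = 2*q (Z(q, u) = 2*(q + (q - q)) = 2*(q + 0) = 2*q)
p = 146 (p = (2*2 + 143) + (2*1 - 3) = (4 + 143) + (2 - 3) = 147 - 1 = 146)
(178 + 58)*(p + 223) = (178 + 58)*(146 + 223) = 236*369 = 87084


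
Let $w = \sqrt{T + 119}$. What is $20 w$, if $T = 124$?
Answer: $180 \sqrt{3} \approx 311.77$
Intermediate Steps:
$w = 9 \sqrt{3}$ ($w = \sqrt{124 + 119} = \sqrt{243} = 9 \sqrt{3} \approx 15.588$)
$20 w = 20 \cdot 9 \sqrt{3} = 180 \sqrt{3}$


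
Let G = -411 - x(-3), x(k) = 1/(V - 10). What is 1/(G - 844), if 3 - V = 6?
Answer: -13/16314 ≈ -0.00079686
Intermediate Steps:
V = -3 (V = 3 - 1*6 = 3 - 6 = -3)
x(k) = -1/13 (x(k) = 1/(-3 - 10) = 1/(-13) = -1/13)
G = -5342/13 (G = -411 - 1*(-1/13) = -411 + 1/13 = -5342/13 ≈ -410.92)
1/(G - 844) = 1/(-5342/13 - 844) = 1/(-16314/13) = -13/16314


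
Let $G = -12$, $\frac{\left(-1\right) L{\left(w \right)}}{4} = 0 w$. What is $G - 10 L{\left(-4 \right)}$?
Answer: $-12$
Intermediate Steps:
$L{\left(w \right)} = 0$ ($L{\left(w \right)} = - 4 \cdot 0 w = \left(-4\right) 0 = 0$)
$G - 10 L{\left(-4 \right)} = -12 - 0 = -12 + 0 = -12$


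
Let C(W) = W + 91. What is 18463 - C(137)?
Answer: 18235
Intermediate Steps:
C(W) = 91 + W
18463 - C(137) = 18463 - (91 + 137) = 18463 - 1*228 = 18463 - 228 = 18235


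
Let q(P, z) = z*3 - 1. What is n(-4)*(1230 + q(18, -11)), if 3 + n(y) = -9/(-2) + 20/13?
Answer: 3634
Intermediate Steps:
q(P, z) = -1 + 3*z (q(P, z) = 3*z - 1 = -1 + 3*z)
n(y) = 79/26 (n(y) = -3 + (-9/(-2) + 20/13) = -3 + (-9*(-½) + 20*(1/13)) = -3 + (9/2 + 20/13) = -3 + 157/26 = 79/26)
n(-4)*(1230 + q(18, -11)) = 79*(1230 + (-1 + 3*(-11)))/26 = 79*(1230 + (-1 - 33))/26 = 79*(1230 - 34)/26 = (79/26)*1196 = 3634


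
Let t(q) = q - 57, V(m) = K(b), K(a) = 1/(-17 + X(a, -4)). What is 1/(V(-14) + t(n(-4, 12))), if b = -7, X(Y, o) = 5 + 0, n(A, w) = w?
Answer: -12/541 ≈ -0.022181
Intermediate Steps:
X(Y, o) = 5
K(a) = -1/12 (K(a) = 1/(-17 + 5) = 1/(-12) = -1/12)
V(m) = -1/12
t(q) = -57 + q
1/(V(-14) + t(n(-4, 12))) = 1/(-1/12 + (-57 + 12)) = 1/(-1/12 - 45) = 1/(-541/12) = -12/541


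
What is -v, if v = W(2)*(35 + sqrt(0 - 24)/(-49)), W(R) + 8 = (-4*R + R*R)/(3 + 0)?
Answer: 980/3 - 8*I*sqrt(6)/21 ≈ 326.67 - 0.93314*I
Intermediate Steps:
W(R) = -8 - 4*R/3 + R**2/3 (W(R) = -8 + (-4*R + R*R)/(3 + 0) = -8 + (-4*R + R**2)/3 = -8 + (R**2 - 4*R)*(1/3) = -8 + (-4*R/3 + R**2/3) = -8 - 4*R/3 + R**2/3)
v = -980/3 + 8*I*sqrt(6)/21 (v = (-8 - 4/3*2 + (1/3)*2**2)*(35 + sqrt(0 - 24)/(-49)) = (-8 - 8/3 + (1/3)*4)*(35 + sqrt(-24)*(-1/49)) = (-8 - 8/3 + 4/3)*(35 + (2*I*sqrt(6))*(-1/49)) = -28*(35 - 2*I*sqrt(6)/49)/3 = -980/3 + 8*I*sqrt(6)/21 ≈ -326.67 + 0.93314*I)
-v = -(-980/3 + 8*I*sqrt(6)/21) = 980/3 - 8*I*sqrt(6)/21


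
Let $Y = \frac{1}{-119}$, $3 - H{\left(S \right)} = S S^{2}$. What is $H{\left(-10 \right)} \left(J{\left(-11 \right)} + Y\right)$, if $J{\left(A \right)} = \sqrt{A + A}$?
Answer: $- \frac{59}{7} + 1003 i \sqrt{22} \approx -8.4286 + 4704.5 i$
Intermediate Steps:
$H{\left(S \right)} = 3 - S^{3}$ ($H{\left(S \right)} = 3 - S S^{2} = 3 - S^{3}$)
$J{\left(A \right)} = \sqrt{2} \sqrt{A}$ ($J{\left(A \right)} = \sqrt{2 A} = \sqrt{2} \sqrt{A}$)
$Y = - \frac{1}{119} \approx -0.0084034$
$H{\left(-10 \right)} \left(J{\left(-11 \right)} + Y\right) = \left(3 - \left(-10\right)^{3}\right) \left(\sqrt{2} \sqrt{-11} - \frac{1}{119}\right) = \left(3 - -1000\right) \left(\sqrt{2} i \sqrt{11} - \frac{1}{119}\right) = \left(3 + 1000\right) \left(i \sqrt{22} - \frac{1}{119}\right) = 1003 \left(- \frac{1}{119} + i \sqrt{22}\right) = - \frac{59}{7} + 1003 i \sqrt{22}$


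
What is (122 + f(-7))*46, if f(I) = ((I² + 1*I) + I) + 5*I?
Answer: 5612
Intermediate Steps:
f(I) = I² + 7*I (f(I) = ((I² + I) + I) + 5*I = ((I + I²) + I) + 5*I = (I² + 2*I) + 5*I = I² + 7*I)
(122 + f(-7))*46 = (122 - 7*(7 - 7))*46 = (122 - 7*0)*46 = (122 + 0)*46 = 122*46 = 5612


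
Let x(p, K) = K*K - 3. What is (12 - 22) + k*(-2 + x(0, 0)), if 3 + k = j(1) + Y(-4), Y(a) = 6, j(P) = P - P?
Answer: -25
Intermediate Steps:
x(p, K) = -3 + K² (x(p, K) = K² - 3 = -3 + K²)
j(P) = 0
k = 3 (k = -3 + (0 + 6) = -3 + 6 = 3)
(12 - 22) + k*(-2 + x(0, 0)) = (12 - 22) + 3*(-2 + (-3 + 0²)) = -10 + 3*(-2 + (-3 + 0)) = -10 + 3*(-2 - 3) = -10 + 3*(-5) = -10 - 15 = -25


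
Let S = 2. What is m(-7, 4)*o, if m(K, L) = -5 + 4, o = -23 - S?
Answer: 25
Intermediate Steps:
o = -25 (o = -23 - 1*2 = -23 - 2 = -25)
m(K, L) = -1
m(-7, 4)*o = -1*(-25) = 25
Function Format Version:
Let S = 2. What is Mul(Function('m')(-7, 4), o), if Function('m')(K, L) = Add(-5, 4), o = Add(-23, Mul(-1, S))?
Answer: 25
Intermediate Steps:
o = -25 (o = Add(-23, Mul(-1, 2)) = Add(-23, -2) = -25)
Function('m')(K, L) = -1
Mul(Function('m')(-7, 4), o) = Mul(-1, -25) = 25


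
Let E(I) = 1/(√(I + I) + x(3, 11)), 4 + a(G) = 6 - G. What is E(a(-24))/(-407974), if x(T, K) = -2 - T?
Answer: -5/11015298 - √13/5507649 ≈ -1.1086e-6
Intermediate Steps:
a(G) = 2 - G (a(G) = -4 + (6 - G) = 2 - G)
E(I) = 1/(-5 + √2*√I) (E(I) = 1/(√(I + I) + (-2 - 1*3)) = 1/(√(2*I) + (-2 - 3)) = 1/(√2*√I - 5) = 1/(-5 + √2*√I))
E(a(-24))/(-407974) = 1/(-5 + √2*√(2 - 1*(-24))*(-407974)) = -1/407974/(-5 + √2*√(2 + 24)) = -1/407974/(-5 + √2*√26) = -1/407974/(-5 + 2*√13) = -1/(407974*(-5 + 2*√13))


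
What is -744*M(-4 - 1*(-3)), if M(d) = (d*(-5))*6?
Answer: -22320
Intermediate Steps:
M(d) = -30*d (M(d) = -5*d*6 = -30*d)
-744*M(-4 - 1*(-3)) = -(-22320)*(-4 - 1*(-3)) = -(-22320)*(-4 + 3) = -(-22320)*(-1) = -744*30 = -22320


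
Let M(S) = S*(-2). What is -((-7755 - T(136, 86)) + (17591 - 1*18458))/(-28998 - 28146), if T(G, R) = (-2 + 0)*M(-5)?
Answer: -4301/28572 ≈ -0.15053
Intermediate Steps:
M(S) = -2*S
T(G, R) = -20 (T(G, R) = (-2 + 0)*(-2*(-5)) = -2*10 = -20)
-((-7755 - T(136, 86)) + (17591 - 1*18458))/(-28998 - 28146) = -((-7755 - 1*(-20)) + (17591 - 1*18458))/(-28998 - 28146) = -((-7755 + 20) + (17591 - 18458))/(-57144) = -(-7735 - 867)*(-1)/57144 = -(-8602)*(-1)/57144 = -1*4301/28572 = -4301/28572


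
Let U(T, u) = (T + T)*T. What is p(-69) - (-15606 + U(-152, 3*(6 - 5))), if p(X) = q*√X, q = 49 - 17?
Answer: -30602 + 32*I*√69 ≈ -30602.0 + 265.81*I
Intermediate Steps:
q = 32
U(T, u) = 2*T² (U(T, u) = (2*T)*T = 2*T²)
p(X) = 32*√X
p(-69) - (-15606 + U(-152, 3*(6 - 5))) = 32*√(-69) - (-15606 + 2*(-152)²) = 32*(I*√69) - (-15606 + 2*23104) = 32*I*√69 - (-15606 + 46208) = 32*I*√69 - 1*30602 = 32*I*√69 - 30602 = -30602 + 32*I*√69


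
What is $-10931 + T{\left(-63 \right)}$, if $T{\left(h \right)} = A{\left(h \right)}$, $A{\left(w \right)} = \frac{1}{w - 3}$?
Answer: $- \frac{721447}{66} \approx -10931.0$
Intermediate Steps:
$A{\left(w \right)} = \frac{1}{-3 + w}$
$T{\left(h \right)} = \frac{1}{-3 + h}$
$-10931 + T{\left(-63 \right)} = -10931 + \frac{1}{-3 - 63} = -10931 + \frac{1}{-66} = -10931 - \frac{1}{66} = - \frac{721447}{66}$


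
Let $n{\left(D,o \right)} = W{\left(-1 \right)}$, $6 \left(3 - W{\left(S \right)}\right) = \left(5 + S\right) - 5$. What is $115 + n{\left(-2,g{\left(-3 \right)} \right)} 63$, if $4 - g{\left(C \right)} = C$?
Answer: $\frac{629}{2} \approx 314.5$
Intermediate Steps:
$g{\left(C \right)} = 4 - C$
$W{\left(S \right)} = 3 - \frac{S}{6}$ ($W{\left(S \right)} = 3 - \frac{\left(5 + S\right) - 5}{6} = 3 - \frac{S}{6}$)
$n{\left(D,o \right)} = \frac{19}{6}$ ($n{\left(D,o \right)} = 3 - - \frac{1}{6} = 3 + \frac{1}{6} = \frac{19}{6}$)
$115 + n{\left(-2,g{\left(-3 \right)} \right)} 63 = 115 + \frac{19}{6} \cdot 63 = 115 + \frac{399}{2} = \frac{629}{2}$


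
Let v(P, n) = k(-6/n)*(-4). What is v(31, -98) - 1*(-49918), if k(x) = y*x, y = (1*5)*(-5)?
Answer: 2446282/49 ≈ 49924.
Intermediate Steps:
y = -25 (y = 5*(-5) = -25)
k(x) = -25*x
v(P, n) = -600/n (v(P, n) = -(-150)/n*(-4) = (150/n)*(-4) = -600/n)
v(31, -98) - 1*(-49918) = -600/(-98) - 1*(-49918) = -600*(-1/98) + 49918 = 300/49 + 49918 = 2446282/49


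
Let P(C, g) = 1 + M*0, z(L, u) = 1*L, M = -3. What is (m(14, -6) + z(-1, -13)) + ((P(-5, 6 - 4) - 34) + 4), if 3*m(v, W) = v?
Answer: -76/3 ≈ -25.333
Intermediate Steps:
m(v, W) = v/3
z(L, u) = L
P(C, g) = 1 (P(C, g) = 1 - 3*0 = 1 + 0 = 1)
(m(14, -6) + z(-1, -13)) + ((P(-5, 6 - 4) - 34) + 4) = ((⅓)*14 - 1) + ((1 - 34) + 4) = (14/3 - 1) + (-33 + 4) = 11/3 - 29 = -76/3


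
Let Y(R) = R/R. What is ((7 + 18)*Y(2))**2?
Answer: 625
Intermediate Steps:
Y(R) = 1
((7 + 18)*Y(2))**2 = ((7 + 18)*1)**2 = (25*1)**2 = 25**2 = 625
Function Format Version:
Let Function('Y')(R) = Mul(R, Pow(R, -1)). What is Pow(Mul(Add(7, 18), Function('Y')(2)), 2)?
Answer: 625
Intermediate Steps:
Function('Y')(R) = 1
Pow(Mul(Add(7, 18), Function('Y')(2)), 2) = Pow(Mul(Add(7, 18), 1), 2) = Pow(Mul(25, 1), 2) = Pow(25, 2) = 625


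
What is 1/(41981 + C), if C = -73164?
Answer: -1/31183 ≈ -3.2069e-5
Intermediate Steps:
1/(41981 + C) = 1/(41981 - 73164) = 1/(-31183) = -1/31183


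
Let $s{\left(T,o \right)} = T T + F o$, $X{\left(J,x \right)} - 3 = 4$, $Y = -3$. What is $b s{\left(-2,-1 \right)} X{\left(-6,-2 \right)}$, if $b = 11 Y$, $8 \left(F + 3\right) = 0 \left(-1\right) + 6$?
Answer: $- \frac{5775}{4} \approx -1443.8$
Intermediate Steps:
$F = - \frac{9}{4}$ ($F = -3 + \frac{0 \left(-1\right) + 6}{8} = -3 + \frac{0 + 6}{8} = -3 + \frac{1}{8} \cdot 6 = -3 + \frac{3}{4} = - \frac{9}{4} \approx -2.25$)
$X{\left(J,x \right)} = 7$ ($X{\left(J,x \right)} = 3 + 4 = 7$)
$s{\left(T,o \right)} = T^{2} - \frac{9 o}{4}$ ($s{\left(T,o \right)} = T T - \frac{9 o}{4} = T^{2} - \frac{9 o}{4}$)
$b = -33$ ($b = 11 \left(-3\right) = -33$)
$b s{\left(-2,-1 \right)} X{\left(-6,-2 \right)} = - 33 \left(\left(-2\right)^{2} - - \frac{9}{4}\right) 7 = - 33 \left(4 + \frac{9}{4}\right) 7 = \left(-33\right) \frac{25}{4} \cdot 7 = \left(- \frac{825}{4}\right) 7 = - \frac{5775}{4}$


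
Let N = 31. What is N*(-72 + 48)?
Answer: -744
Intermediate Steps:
N*(-72 + 48) = 31*(-72 + 48) = 31*(-24) = -744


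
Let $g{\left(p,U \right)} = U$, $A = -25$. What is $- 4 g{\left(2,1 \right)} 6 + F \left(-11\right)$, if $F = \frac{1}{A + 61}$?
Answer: $- \frac{875}{36} \approx -24.306$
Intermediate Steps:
$F = \frac{1}{36}$ ($F = \frac{1}{-25 + 61} = \frac{1}{36} \approx 0.027778$)
$- 4 g{\left(2,1 \right)} 6 + F \left(-11\right) = \left(-4\right) 1 \cdot 6 + \frac{1}{36} \left(-11\right) = \left(-4\right) 6 - \frac{11}{36} = -24 - \frac{11}{36} = - \frac{875}{36}$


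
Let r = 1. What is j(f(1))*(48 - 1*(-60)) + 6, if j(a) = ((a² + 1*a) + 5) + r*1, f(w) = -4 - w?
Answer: 2814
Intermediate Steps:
j(a) = 6 + a + a² (j(a) = ((a² + 1*a) + 5) + 1*1 = ((a² + a) + 5) + 1 = ((a + a²) + 5) + 1 = (5 + a + a²) + 1 = 6 + a + a²)
j(f(1))*(48 - 1*(-60)) + 6 = (6 + (-4 - 1*1) + (-4 - 1*1)²)*(48 - 1*(-60)) + 6 = (6 + (-4 - 1) + (-4 - 1)²)*(48 + 60) + 6 = (6 - 5 + (-5)²)*108 + 6 = (6 - 5 + 25)*108 + 6 = 26*108 + 6 = 2808 + 6 = 2814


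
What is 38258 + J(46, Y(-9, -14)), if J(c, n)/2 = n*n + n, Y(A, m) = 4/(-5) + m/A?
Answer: 77477822/2025 ≈ 38261.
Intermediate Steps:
Y(A, m) = -⅘ + m/A (Y(A, m) = 4*(-⅕) + m/A = -⅘ + m/A)
J(c, n) = 2*n + 2*n² (J(c, n) = 2*(n*n + n) = 2*(n² + n) = 2*(n + n²) = 2*n + 2*n²)
38258 + J(46, Y(-9, -14)) = 38258 + 2*(-⅘ - 14/(-9))*(1 + (-⅘ - 14/(-9))) = 38258 + 2*(-⅘ - 14*(-⅑))*(1 + (-⅘ - 14*(-⅑))) = 38258 + 2*(-⅘ + 14/9)*(1 + (-⅘ + 14/9)) = 38258 + 2*(34/45)*(1 + 34/45) = 38258 + 2*(34/45)*(79/45) = 38258 + 5372/2025 = 77477822/2025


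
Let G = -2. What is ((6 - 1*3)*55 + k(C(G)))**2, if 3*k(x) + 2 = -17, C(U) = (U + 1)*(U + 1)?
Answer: 226576/9 ≈ 25175.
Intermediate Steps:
C(U) = (1 + U)**2 (C(U) = (1 + U)*(1 + U) = (1 + U)**2)
k(x) = -19/3 (k(x) = -2/3 + (1/3)*(-17) = -2/3 - 17/3 = -19/3)
((6 - 1*3)*55 + k(C(G)))**2 = ((6 - 1*3)*55 - 19/3)**2 = ((6 - 3)*55 - 19/3)**2 = (3*55 - 19/3)**2 = (165 - 19/3)**2 = (476/3)**2 = 226576/9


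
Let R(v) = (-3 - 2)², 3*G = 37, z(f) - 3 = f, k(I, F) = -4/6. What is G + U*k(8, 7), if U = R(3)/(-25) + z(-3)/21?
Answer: 13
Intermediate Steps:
k(I, F) = -⅔ (k(I, F) = -4*⅙ = -⅔)
z(f) = 3 + f
G = 37/3 (G = (⅓)*37 = 37/3 ≈ 12.333)
R(v) = 25 (R(v) = (-5)² = 25)
U = -1 (U = 25/(-25) + (3 - 3)/21 = 25*(-1/25) + 0*(1/21) = -1 + 0 = -1)
G + U*k(8, 7) = 37/3 - 1*(-⅔) = 37/3 + ⅔ = 13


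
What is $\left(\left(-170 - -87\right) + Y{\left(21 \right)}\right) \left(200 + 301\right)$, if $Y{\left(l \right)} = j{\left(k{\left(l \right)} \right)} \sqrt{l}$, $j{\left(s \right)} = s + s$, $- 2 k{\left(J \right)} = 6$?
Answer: $-41583 - 3006 \sqrt{21} \approx -55358.0$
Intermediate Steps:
$k{\left(J \right)} = -3$ ($k{\left(J \right)} = \left(- \frac{1}{2}\right) 6 = -3$)
$j{\left(s \right)} = 2 s$
$Y{\left(l \right)} = - 6 \sqrt{l}$ ($Y{\left(l \right)} = 2 \left(-3\right) \sqrt{l} = - 6 \sqrt{l}$)
$\left(\left(-170 - -87\right) + Y{\left(21 \right)}\right) \left(200 + 301\right) = \left(\left(-170 - -87\right) - 6 \sqrt{21}\right) \left(200 + 301\right) = \left(\left(-170 + 87\right) - 6 \sqrt{21}\right) 501 = \left(-83 - 6 \sqrt{21}\right) 501 = -41583 - 3006 \sqrt{21}$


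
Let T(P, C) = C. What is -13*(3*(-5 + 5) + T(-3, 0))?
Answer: 0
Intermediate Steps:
-13*(3*(-5 + 5) + T(-3, 0)) = -13*(3*(-5 + 5) + 0) = -13*(3*0 + 0) = -13*(0 + 0) = -13*0 = 0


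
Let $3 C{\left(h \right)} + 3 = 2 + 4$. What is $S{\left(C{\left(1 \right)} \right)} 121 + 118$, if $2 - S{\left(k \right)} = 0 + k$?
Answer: $239$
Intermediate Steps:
$C{\left(h \right)} = 1$ ($C{\left(h \right)} = -1 + \frac{2 + 4}{3} = -1 + \frac{1}{3} \cdot 6 = -1 + 2 = 1$)
$S{\left(k \right)} = 2 - k$ ($S{\left(k \right)} = 2 - \left(0 + k\right) = 2 - k$)
$S{\left(C{\left(1 \right)} \right)} 121 + 118 = \left(2 - 1\right) 121 + 118 = 1 \cdot 121 + 118 = 121 + 118 = 239$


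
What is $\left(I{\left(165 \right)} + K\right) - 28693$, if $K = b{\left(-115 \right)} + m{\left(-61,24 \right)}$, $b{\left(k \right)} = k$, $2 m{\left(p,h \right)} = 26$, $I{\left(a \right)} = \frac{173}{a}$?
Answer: $- \frac{4751002}{165} \approx -28794.0$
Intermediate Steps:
$m{\left(p,h \right)} = 13$ ($m{\left(p,h \right)} = \frac{1}{2} \cdot 26 = 13$)
$K = -102$ ($K = -115 + 13 = -102$)
$\left(I{\left(165 \right)} + K\right) - 28693 = \left(\frac{173}{165} - 102\right) - 28693 = - \frac{16657}{165} - 28693 = - \frac{4751002}{165}$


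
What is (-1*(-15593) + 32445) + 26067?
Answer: 74105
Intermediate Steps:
(-1*(-15593) + 32445) + 26067 = (15593 + 32445) + 26067 = 48038 + 26067 = 74105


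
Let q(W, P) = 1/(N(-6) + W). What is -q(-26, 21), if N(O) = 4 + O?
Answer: 1/28 ≈ 0.035714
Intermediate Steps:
q(W, P) = 1/(-2 + W) (q(W, P) = 1/((4 - 6) + W) = 1/(-2 + W))
-q(-26, 21) = -1/(-2 - 26) = -1/(-28) = -1*(-1/28) = 1/28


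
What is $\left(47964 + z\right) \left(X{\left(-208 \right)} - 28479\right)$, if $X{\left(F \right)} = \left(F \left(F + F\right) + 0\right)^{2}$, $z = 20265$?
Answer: $510835046923845$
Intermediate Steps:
$X{\left(F \right)} = 4 F^{4}$ ($X{\left(F \right)} = \left(F 2 F + 0\right)^{2} = \left(2 F^{2} + 0\right)^{2} = \left(2 F^{2}\right)^{2} = 4 F^{4}$)
$\left(47964 + z\right) \left(X{\left(-208 \right)} - 28479\right) = \left(47964 + 20265\right) \left(4 \left(-208\right)^{4} - 28479\right) = 68229 \left(4 \cdot 1871773696 - 28479\right) = 68229 \left(7487094784 - 28479\right) = 68229 \cdot 7487066305 = 510835046923845$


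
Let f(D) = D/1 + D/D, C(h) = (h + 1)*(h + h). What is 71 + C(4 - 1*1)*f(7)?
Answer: 263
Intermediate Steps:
C(h) = 2*h*(1 + h) (C(h) = (1 + h)*(2*h) = 2*h*(1 + h))
f(D) = 1 + D (f(D) = D*1 + 1 = D + 1 = 1 + D)
71 + C(4 - 1*1)*f(7) = 71 + (2*(4 - 1*1)*(1 + (4 - 1*1)))*(1 + 7) = 71 + (2*(4 - 1)*(1 + (4 - 1)))*8 = 71 + (2*3*(1 + 3))*8 = 71 + (2*3*4)*8 = 71 + 24*8 = 71 + 192 = 263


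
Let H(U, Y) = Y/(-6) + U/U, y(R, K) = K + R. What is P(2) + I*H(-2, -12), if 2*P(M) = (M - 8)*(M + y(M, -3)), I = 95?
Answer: 282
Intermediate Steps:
P(M) = (-8 + M)*(-3 + 2*M)/2 (P(M) = ((M - 8)*(M + (-3 + M)))/2 = ((-8 + M)*(-3 + 2*M))/2 = (-8 + M)*(-3 + 2*M)/2)
H(U, Y) = 1 - Y/6 (H(U, Y) = Y*(-⅙) + 1 = -Y/6 + 1 = 1 - Y/6)
P(2) + I*H(-2, -12) = (12 + 2² - 19/2*2) + 95*(1 - ⅙*(-12)) = (12 + 4 - 19) + 95*(1 + 2) = -3 + 95*3 = -3 + 285 = 282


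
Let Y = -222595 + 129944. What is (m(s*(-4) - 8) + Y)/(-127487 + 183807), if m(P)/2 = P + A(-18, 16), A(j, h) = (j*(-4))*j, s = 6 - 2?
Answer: -95291/56320 ≈ -1.6920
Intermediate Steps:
s = 4
A(j, h) = -4*j² (A(j, h) = (-4*j)*j = -4*j²)
Y = -92651
m(P) = -2592 + 2*P (m(P) = 2*(P - 4*(-18)²) = 2*(P - 4*324) = 2*(P - 1296) = 2*(-1296 + P) = -2592 + 2*P)
(m(s*(-4) - 8) + Y)/(-127487 + 183807) = ((-2592 + 2*(4*(-4) - 8)) - 92651)/(-127487 + 183807) = ((-2592 + 2*(-16 - 8)) - 92651)/56320 = ((-2592 + 2*(-24)) - 92651)*(1/56320) = ((-2592 - 48) - 92651)*(1/56320) = (-2640 - 92651)*(1/56320) = -95291*1/56320 = -95291/56320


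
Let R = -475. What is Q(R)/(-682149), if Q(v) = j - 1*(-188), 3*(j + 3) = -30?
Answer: -175/682149 ≈ -0.00025654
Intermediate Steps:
j = -13 (j = -3 + (⅓)*(-30) = -3 - 10 = -13)
Q(v) = 175 (Q(v) = -13 - 1*(-188) = -13 + 188 = 175)
Q(R)/(-682149) = 175/(-682149) = 175*(-1/682149) = -175/682149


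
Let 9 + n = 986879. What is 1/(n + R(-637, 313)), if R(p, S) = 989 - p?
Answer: 1/988496 ≈ 1.0116e-6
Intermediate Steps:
n = 986870 (n = -9 + 986879 = 986870)
1/(n + R(-637, 313)) = 1/(986870 + (989 - 1*(-637))) = 1/(986870 + (989 + 637)) = 1/(986870 + 1626) = 1/988496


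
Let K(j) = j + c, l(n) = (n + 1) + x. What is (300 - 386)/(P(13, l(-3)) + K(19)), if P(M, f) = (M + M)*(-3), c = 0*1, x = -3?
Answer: 86/59 ≈ 1.4576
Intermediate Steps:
c = 0
l(n) = -2 + n (l(n) = (n + 1) - 3 = (1 + n) - 3 = -2 + n)
K(j) = j (K(j) = j + 0 = j)
P(M, f) = -6*M (P(M, f) = (2*M)*(-3) = -6*M)
(300 - 386)/(P(13, l(-3)) + K(19)) = (300 - 386)/(-6*13 + 19) = -86/(-78 + 19) = -86/(-59) = -86*(-1/59) = 86/59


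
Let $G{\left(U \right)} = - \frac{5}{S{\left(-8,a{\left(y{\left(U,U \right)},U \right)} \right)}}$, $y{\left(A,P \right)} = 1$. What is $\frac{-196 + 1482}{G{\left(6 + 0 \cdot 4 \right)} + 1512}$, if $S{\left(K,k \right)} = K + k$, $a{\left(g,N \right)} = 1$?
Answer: $\frac{9002}{10589} \approx 0.85013$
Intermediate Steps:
$G{\left(U \right)} = \frac{5}{7}$ ($G{\left(U \right)} = - \frac{5}{-8 + 1} = - \frac{5}{-7} = \left(-5\right) \left(- \frac{1}{7}\right) = \frac{5}{7}$)
$\frac{-196 + 1482}{G{\left(6 + 0 \cdot 4 \right)} + 1512} = \frac{-196 + 1482}{\frac{5}{7} + 1512} = \frac{1286}{\frac{10589}{7}} = 1286 \cdot \frac{7}{10589} = \frac{9002}{10589}$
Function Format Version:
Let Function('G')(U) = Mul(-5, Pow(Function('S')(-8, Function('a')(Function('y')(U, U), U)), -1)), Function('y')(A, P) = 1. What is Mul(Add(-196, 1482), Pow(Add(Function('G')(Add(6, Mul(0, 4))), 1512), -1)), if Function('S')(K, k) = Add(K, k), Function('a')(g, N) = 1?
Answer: Rational(9002, 10589) ≈ 0.85013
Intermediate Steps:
Function('G')(U) = Rational(5, 7) (Function('G')(U) = Mul(-5, Pow(Add(-8, 1), -1)) = Mul(-5, Pow(-7, -1)) = Mul(-5, Rational(-1, 7)) = Rational(5, 7))
Mul(Add(-196, 1482), Pow(Add(Function('G')(Add(6, Mul(0, 4))), 1512), -1)) = Mul(Add(-196, 1482), Pow(Add(Rational(5, 7), 1512), -1)) = Mul(1286, Pow(Rational(10589, 7), -1)) = Mul(1286, Rational(7, 10589)) = Rational(9002, 10589)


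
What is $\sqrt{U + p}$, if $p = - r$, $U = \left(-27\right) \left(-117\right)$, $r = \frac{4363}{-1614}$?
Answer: $\frac{\sqrt{8236224246}}{1614} \approx 56.229$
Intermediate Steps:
$r = - \frac{4363}{1614}$ ($r = 4363 \left(- \frac{1}{1614}\right) = - \frac{4363}{1614} \approx -2.7032$)
$U = 3159$
$p = \frac{4363}{1614}$ ($p = \left(-1\right) \left(- \frac{4363}{1614}\right) = \frac{4363}{1614} \approx 2.7032$)
$\sqrt{U + p} = \sqrt{3159 + \frac{4363}{1614}} = \sqrt{\frac{5102989}{1614}} = \frac{\sqrt{8236224246}}{1614}$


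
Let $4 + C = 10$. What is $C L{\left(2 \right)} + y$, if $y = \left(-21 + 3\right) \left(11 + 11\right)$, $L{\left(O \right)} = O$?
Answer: $-384$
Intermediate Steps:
$C = 6$ ($C = -4 + 10 = 6$)
$y = -396$ ($y = \left(-18\right) 22 = -396$)
$C L{\left(2 \right)} + y = 6 \cdot 2 - 396 = 12 - 396 = -384$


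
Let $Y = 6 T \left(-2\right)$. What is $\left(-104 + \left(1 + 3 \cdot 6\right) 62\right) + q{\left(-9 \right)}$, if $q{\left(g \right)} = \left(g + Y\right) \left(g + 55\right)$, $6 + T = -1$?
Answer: $4524$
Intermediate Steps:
$T = -7$ ($T = -6 - 1 = -7$)
$Y = 84$ ($Y = 6 \left(-7\right) \left(-2\right) = \left(-42\right) \left(-2\right) = 84$)
$q{\left(g \right)} = \left(55 + g\right) \left(84 + g\right)$ ($q{\left(g \right)} = \left(g + 84\right) \left(g + 55\right) = \left(84 + g\right) \left(55 + g\right) = \left(55 + g\right) \left(84 + g\right)$)
$\left(-104 + \left(1 + 3 \cdot 6\right) 62\right) + q{\left(-9 \right)} = \left(-104 + \left(1 + 3 \cdot 6\right) 62\right) + \left(4620 + \left(-9\right)^{2} + 139 \left(-9\right)\right) = \left(-104 + \left(1 + 18\right) 62\right) + \left(4620 + 81 - 1251\right) = \left(-104 + 19 \cdot 62\right) + 3450 = \left(-104 + 1178\right) + 3450 = 1074 + 3450 = 4524$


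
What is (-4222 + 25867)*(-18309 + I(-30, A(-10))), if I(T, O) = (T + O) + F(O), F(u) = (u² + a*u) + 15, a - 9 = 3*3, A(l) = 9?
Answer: -391168440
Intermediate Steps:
a = 18 (a = 9 + 3*3 = 9 + 9 = 18)
F(u) = 15 + u² + 18*u (F(u) = (u² + 18*u) + 15 = 15 + u² + 18*u)
I(T, O) = 15 + T + O² + 19*O (I(T, O) = (T + O) + (15 + O² + 18*O) = (O + T) + (15 + O² + 18*O) = 15 + T + O² + 19*O)
(-4222 + 25867)*(-18309 + I(-30, A(-10))) = (-4222 + 25867)*(-18309 + (15 - 30 + 9² + 19*9)) = 21645*(-18309 + (15 - 30 + 81 + 171)) = 21645*(-18309 + 237) = 21645*(-18072) = -391168440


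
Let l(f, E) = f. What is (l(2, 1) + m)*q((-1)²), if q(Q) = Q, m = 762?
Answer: 764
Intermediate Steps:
(l(2, 1) + m)*q((-1)²) = (2 + 762)*(-1)² = 764*1 = 764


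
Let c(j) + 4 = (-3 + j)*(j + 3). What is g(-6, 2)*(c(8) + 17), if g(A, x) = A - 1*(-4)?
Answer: -136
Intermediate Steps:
g(A, x) = 4 + A (g(A, x) = A + 4 = 4 + A)
c(j) = -4 + (-3 + j)*(3 + j) (c(j) = -4 + (-3 + j)*(j + 3) = -4 + (-3 + j)*(3 + j))
g(-6, 2)*(c(8) + 17) = (4 - 6)*((-13 + 8**2) + 17) = -2*((-13 + 64) + 17) = -2*(51 + 17) = -2*68 = -136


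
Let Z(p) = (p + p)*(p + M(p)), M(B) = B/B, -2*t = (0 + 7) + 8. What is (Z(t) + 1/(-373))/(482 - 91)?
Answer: 72733/291686 ≈ 0.24935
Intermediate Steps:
t = -15/2 (t = -((0 + 7) + 8)/2 = -(7 + 8)/2 = -1/2*15 = -15/2 ≈ -7.5000)
M(B) = 1
Z(p) = 2*p*(1 + p) (Z(p) = (p + p)*(p + 1) = (2*p)*(1 + p) = 2*p*(1 + p))
(Z(t) + 1/(-373))/(482 - 91) = (2*(-15/2)*(1 - 15/2) + 1/(-373))/(482 - 91) = (2*(-15/2)*(-13/2) - 1/373)/391 = (195/2 - 1/373)*(1/391) = (72733/746)*(1/391) = 72733/291686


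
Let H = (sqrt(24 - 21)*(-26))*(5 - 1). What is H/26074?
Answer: -52*sqrt(3)/13037 ≈ -0.0069085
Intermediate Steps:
H = -104*sqrt(3) (H = (sqrt(3)*(-26))*4 = -26*sqrt(3)*4 = -104*sqrt(3) ≈ -180.13)
H/26074 = -104*sqrt(3)/26074 = -104*sqrt(3)*(1/26074) = -52*sqrt(3)/13037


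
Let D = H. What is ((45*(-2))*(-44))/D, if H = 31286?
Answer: 1980/15643 ≈ 0.12657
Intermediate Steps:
D = 31286
((45*(-2))*(-44))/D = ((45*(-2))*(-44))/31286 = -90*(-44)*(1/31286) = 3960*(1/31286) = 1980/15643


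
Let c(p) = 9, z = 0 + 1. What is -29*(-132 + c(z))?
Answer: 3567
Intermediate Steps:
z = 1
-29*(-132 + c(z)) = -29*(-132 + 9) = -29*(-123) = 3567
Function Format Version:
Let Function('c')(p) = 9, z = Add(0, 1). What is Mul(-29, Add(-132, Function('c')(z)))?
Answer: 3567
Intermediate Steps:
z = 1
Mul(-29, Add(-132, Function('c')(z))) = Mul(-29, Add(-132, 9)) = Mul(-29, -123) = 3567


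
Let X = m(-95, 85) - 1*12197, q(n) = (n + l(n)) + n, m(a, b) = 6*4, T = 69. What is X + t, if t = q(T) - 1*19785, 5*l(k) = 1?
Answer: -159099/5 ≈ -31820.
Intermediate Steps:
l(k) = 1/5 (l(k) = (1/5)*1 = 1/5)
m(a, b) = 24
q(n) = 1/5 + 2*n (q(n) = (n + 1/5) + n = (1/5 + n) + n = 1/5 + 2*n)
t = -98234/5 (t = (1/5 + 2*69) - 1*19785 = (1/5 + 138) - 19785 = 691/5 - 19785 = -98234/5 ≈ -19647.)
X = -12173 (X = 24 - 1*12197 = 24 - 12197 = -12173)
X + t = -12173 - 98234/5 = -159099/5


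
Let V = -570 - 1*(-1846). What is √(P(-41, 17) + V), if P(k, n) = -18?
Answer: √1258 ≈ 35.468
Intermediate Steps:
V = 1276 (V = -570 + 1846 = 1276)
√(P(-41, 17) + V) = √(-18 + 1276) = √1258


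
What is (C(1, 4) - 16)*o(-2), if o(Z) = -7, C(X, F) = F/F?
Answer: 105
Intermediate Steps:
C(X, F) = 1
(C(1, 4) - 16)*o(-2) = (1 - 16)*(-7) = -15*(-7) = 105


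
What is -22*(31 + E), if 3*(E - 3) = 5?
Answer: -2354/3 ≈ -784.67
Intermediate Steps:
E = 14/3 (E = 3 + (⅓)*5 = 3 + 5/3 = 14/3 ≈ 4.6667)
-22*(31 + E) = -22*(31 + 14/3) = -22*107/3 = -2354/3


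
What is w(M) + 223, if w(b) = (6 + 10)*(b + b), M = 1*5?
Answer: 383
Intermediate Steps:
M = 5
w(b) = 32*b (w(b) = 16*(2*b) = 32*b)
w(M) + 223 = 32*5 + 223 = 160 + 223 = 383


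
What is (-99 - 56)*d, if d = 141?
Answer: -21855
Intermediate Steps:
(-99 - 56)*d = (-99 - 56)*141 = -155*141 = -21855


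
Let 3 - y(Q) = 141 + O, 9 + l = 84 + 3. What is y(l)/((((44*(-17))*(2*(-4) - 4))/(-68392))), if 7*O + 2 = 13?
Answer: 8352373/7854 ≈ 1063.5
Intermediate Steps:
O = 11/7 (O = -2/7 + (⅐)*13 = -2/7 + 13/7 = 11/7 ≈ 1.5714)
l = 78 (l = -9 + (84 + 3) = -9 + 87 = 78)
y(Q) = -977/7 (y(Q) = 3 - (141 + 11/7) = 3 - 1*998/7 = 3 - 998/7 = -977/7)
y(l)/((((44*(-17))*(2*(-4) - 4))/(-68392))) = -977*17098/(187*(2*(-4) - 4))/7 = -977*17098/(187*(-8 - 4))/7 = -977/(7*(-748*(-12)*(-1/68392))) = -977/(7*(8976*(-1/68392))) = -977/(7*(-1122/8549)) = -977/7*(-8549/1122) = 8352373/7854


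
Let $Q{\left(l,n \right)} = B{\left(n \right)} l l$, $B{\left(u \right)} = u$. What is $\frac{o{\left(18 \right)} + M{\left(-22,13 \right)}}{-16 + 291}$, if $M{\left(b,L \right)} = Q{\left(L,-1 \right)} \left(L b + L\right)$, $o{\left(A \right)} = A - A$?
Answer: $\frac{46137}{275} \approx 167.77$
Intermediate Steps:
$Q{\left(l,n \right)} = n l^{2}$ ($Q{\left(l,n \right)} = n l l = l n l = n l^{2}$)
$o{\left(A \right)} = 0$
$M{\left(b,L \right)} = - L^{2} \left(L + L b\right)$ ($M{\left(b,L \right)} = - L^{2} \left(L b + L\right) = - L^{2} \left(L + L b\right)$)
$\frac{o{\left(18 \right)} + M{\left(-22,13 \right)}}{-16 + 291} = \frac{0 + 13^{3} \left(-1 - -22\right)}{-16 + 291} = \frac{0 + 2197 \left(-1 + 22\right)}{275} = \left(0 + 2197 \cdot 21\right) \frac{1}{275} = \left(0 + 46137\right) \frac{1}{275} = 46137 \cdot \frac{1}{275} = \frac{46137}{275}$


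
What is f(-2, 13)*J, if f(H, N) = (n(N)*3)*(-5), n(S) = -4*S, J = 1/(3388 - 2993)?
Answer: 156/79 ≈ 1.9747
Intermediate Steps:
J = 1/395 ≈ 0.0025316
f(H, N) = 60*N (f(H, N) = (-4*N*3)*(-5) = -12*N*(-5) = 60*N)
f(-2, 13)*J = (60*13)*(1/395) = 780*(1/395) = 156/79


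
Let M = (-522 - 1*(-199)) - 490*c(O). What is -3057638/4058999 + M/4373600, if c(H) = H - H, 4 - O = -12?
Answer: -26909852341/35719191200 ≈ -0.75337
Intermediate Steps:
O = 16 (O = 4 - 1*(-12) = 4 + 12 = 16)
c(H) = 0
M = -323 (M = (-522 - 1*(-199)) - 490*0 = (-522 + 199) + 0 = -323 + 0 = -323)
-3057638/4058999 + M/4373600 = -3057638/4058999 - 323/4373600 = -26909852341/35719191200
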